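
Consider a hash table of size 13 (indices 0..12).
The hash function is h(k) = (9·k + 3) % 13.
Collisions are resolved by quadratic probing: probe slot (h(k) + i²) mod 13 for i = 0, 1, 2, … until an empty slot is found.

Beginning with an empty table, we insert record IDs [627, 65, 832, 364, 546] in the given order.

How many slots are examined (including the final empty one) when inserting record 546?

5

Insert 627: h=4, slot 4 empty → index 4.
Insert 65: h=3, slot 3 empty → index 3.
Insert 832: h=3, slots 3,4 occupied → index 7.
Insert 364: h=3, slots 3,4,7 occupied → index 12.
Insert 546: h=3, slots 3,4,7,12 occupied → index 6.
Table: [∅, ∅, ∅, 65, 627, ∅, 546, 832, ∅, ∅, ∅, ∅, 364]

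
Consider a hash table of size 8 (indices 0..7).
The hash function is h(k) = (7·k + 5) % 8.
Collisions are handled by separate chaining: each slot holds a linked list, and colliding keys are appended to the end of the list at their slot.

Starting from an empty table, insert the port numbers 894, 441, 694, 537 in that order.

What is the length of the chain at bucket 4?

2

894 -> bucket 7
441 -> bucket 4
694 -> bucket 7 (collision)
537 -> bucket 4 (collision)
Final buckets:
0: ∅
1: ∅
2: ∅
3: ∅
4: 441 -> 537
5: ∅
6: ∅
7: 894 -> 694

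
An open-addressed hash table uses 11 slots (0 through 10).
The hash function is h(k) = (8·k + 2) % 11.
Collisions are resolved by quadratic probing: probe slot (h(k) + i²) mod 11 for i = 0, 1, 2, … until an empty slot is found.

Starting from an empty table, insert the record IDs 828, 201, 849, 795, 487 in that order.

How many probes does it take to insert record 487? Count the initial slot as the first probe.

4

828 hashes to 4; slot 4 is free → place at 4.
201 hashes to 4; 4 taken → place at 5.
849 hashes to 7; slot 7 is free → place at 7.
795 hashes to 4; 4,5 taken → place at 8.
487 hashes to 4; 4,5,8 taken → place at 2.
Table: [., ., 487, ., 828, 201, ., 849, 795, ., .]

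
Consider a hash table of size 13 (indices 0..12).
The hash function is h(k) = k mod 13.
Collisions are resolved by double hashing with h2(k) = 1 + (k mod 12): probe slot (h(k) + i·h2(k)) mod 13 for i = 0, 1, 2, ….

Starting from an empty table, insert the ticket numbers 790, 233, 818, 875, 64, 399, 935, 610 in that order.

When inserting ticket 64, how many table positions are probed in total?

790 hashes to 10; slot 10 is free => place at 10.
233 hashes to 12; slot 12 is free => place at 12.
818 hashes to 12, h2=3; 12 taken => place at 2.
875 hashes to 4; slot 4 is free => place at 4.
64 hashes to 12, h2=5; 12,4 taken => place at 9.
399 hashes to 9, h2=4; 9 taken => place at 0.
935 hashes to 12, h2=12; 12 taken => place at 11.
610 hashes to 12, h2=11; 12,10 taken => place at 8.
Table: [399, -, 818, -, 875, -, -, -, 610, 64, 790, 935, 233]

3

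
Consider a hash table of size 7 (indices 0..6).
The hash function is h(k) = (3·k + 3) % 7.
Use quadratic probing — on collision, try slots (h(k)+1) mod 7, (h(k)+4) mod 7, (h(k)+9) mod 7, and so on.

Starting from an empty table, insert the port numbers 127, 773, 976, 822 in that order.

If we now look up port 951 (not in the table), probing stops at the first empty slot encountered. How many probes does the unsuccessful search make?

2

127: h=6 -> slot 6
773: h=5 -> slot 5
976: h=5, probe 5,6,2 -> slot 2
822: h=5, probe 5,6,2,0 -> slot 0
Table: [822, -, 976, -, -, 773, 127]
Lookup 951: h=0, probe 0,1 → slot 1 empty, not found.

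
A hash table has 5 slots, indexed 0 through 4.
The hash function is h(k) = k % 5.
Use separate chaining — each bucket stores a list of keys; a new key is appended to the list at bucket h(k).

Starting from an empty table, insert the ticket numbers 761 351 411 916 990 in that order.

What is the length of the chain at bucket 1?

4

761 -> bucket 1
351 -> bucket 1 (collision)
411 -> bucket 1 (collision)
916 -> bucket 1 (collision)
990 -> bucket 0
Final buckets:
0: 990
1: 761 -> 351 -> 411 -> 916
2: -
3: -
4: -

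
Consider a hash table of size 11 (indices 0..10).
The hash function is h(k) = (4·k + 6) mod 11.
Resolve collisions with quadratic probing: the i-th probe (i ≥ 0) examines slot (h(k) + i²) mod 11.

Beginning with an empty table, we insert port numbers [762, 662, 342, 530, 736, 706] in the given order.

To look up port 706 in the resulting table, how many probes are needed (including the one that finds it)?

4

762: h=7 → slot 7
662: h=3 → slot 3
342: h=10 → slot 10
530: h=3, probe 3,4 → slot 4
736: h=2 → slot 2
706: h=3, probe 3,4,7,1 → slot 1
Table: [—, 706, 736, 662, 530, —, —, 762, —, —, 342]
Lookup 706: h=3, probe 3,4,7,1 → found at 1.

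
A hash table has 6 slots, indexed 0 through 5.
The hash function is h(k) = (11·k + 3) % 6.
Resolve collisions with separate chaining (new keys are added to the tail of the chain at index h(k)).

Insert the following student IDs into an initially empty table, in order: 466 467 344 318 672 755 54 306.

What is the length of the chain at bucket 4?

2

466 → bucket 5
467 → bucket 4
344 → bucket 1
318 → bucket 3
672 → bucket 3 (collision)
755 → bucket 4 (collision)
54 → bucket 3 (collision)
306 → bucket 3 (collision)
Final buckets:
0: -
1: 344
2: -
3: 318 -> 672 -> 54 -> 306
4: 467 -> 755
5: 466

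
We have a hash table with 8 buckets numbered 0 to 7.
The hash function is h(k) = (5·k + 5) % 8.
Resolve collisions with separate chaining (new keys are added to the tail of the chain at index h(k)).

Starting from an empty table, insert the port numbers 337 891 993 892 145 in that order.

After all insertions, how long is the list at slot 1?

337 -> bucket 2
891 -> bucket 4
993 -> bucket 2 (collision)
892 -> bucket 1
145 -> bucket 2 (collision)
Final buckets:
0: ∅
1: 892
2: 337 -> 993 -> 145
3: ∅
4: 891
5: ∅
6: ∅
7: ∅

1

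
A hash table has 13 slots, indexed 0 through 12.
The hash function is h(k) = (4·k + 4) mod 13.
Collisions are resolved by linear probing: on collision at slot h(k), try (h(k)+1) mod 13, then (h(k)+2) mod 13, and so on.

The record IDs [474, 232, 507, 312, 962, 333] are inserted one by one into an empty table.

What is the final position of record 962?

6

Insert 474: h=2, slot 2 empty -> index 2.
Insert 232: h=9, slot 9 empty -> index 9.
Insert 507: h=4, slot 4 empty -> index 4.
Insert 312: h=4, slot 4 occupied -> index 5.
Insert 962: h=4, slots 4,5 occupied -> index 6.
Insert 333: h=10, slot 10 empty -> index 10.
Table: [., ., 474, ., 507, 312, 962, ., ., 232, 333, ., .]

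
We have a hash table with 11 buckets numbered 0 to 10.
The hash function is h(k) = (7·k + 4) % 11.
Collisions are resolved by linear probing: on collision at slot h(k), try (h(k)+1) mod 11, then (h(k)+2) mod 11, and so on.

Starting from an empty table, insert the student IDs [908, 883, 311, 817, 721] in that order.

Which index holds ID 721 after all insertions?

908: h=2 => slot 2
883: h=3 => slot 3
311: h=3, probe 3,4 => slot 4
817: h=3, probe 3,4,5 => slot 5
721: h=2, probe 2,3,4,5,6 => slot 6
Table: [∅, ∅, 908, 883, 311, 817, 721, ∅, ∅, ∅, ∅]

6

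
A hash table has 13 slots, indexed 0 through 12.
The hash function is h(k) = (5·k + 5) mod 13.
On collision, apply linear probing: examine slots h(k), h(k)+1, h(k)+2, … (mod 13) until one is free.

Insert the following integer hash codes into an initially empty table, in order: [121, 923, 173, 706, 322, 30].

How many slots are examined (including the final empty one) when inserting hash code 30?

Insert 121: h=12, slot 12 empty -> index 12.
Insert 923: h=5, slot 5 empty -> index 5.
Insert 173: h=12, slot 12 occupied -> index 0.
Insert 706: h=12, slots 12,0 occupied -> index 1.
Insert 322: h=3, slot 3 empty -> index 3.
Insert 30: h=12, slots 12,0,1 occupied -> index 2.
Table: [173, 706, 30, 322, —, 923, —, —, —, —, —, —, 121]

4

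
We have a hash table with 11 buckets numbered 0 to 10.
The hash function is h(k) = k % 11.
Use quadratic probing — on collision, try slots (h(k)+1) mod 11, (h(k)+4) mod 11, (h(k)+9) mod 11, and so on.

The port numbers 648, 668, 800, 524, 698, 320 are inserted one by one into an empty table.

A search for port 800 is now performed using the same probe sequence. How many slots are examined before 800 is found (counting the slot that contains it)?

648 hashes to 10; slot 10 is free → place at 10.
668 hashes to 8; slot 8 is free → place at 8.
800 hashes to 8; 8 taken → place at 9.
524 hashes to 7; slot 7 is free → place at 7.
698 hashes to 5; slot 5 is free → place at 5.
320 hashes to 1; slot 1 is free → place at 1.
Table: [., 320, ., ., ., 698, ., 524, 668, 800, 648]
Lookup 800: h=8, probe 8,9 → found at 9.

2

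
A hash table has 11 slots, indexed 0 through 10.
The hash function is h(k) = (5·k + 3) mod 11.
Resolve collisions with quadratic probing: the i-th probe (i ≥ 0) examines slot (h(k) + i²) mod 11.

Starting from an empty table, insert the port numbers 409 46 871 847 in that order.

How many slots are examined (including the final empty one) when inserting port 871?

3

Insert 409: h=2, slot 2 empty -> index 2.
Insert 46: h=2, slot 2 occupied -> index 3.
Insert 871: h=2, slots 2,3 occupied -> index 6.
Insert 847: h=3, slot 3 occupied -> index 4.
Table: [—, —, 409, 46, 847, —, 871, —, —, —, —]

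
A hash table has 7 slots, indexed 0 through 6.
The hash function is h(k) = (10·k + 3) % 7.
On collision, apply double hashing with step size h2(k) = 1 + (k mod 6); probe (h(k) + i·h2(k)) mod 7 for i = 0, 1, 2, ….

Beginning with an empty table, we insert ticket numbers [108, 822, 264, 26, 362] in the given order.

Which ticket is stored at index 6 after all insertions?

822

Insert 108: h=5, slot 5 empty → index 5.
Insert 822: h=5, h2=1, slot 5 occupied → index 6.
Insert 264: h=4, slot 4 empty → index 4.
Insert 26: h=4, h2=3, slot 4 occupied → index 0.
Insert 362: h=4, h2=3, slots 4,0 occupied → index 3.
Table: [26, —, —, 362, 264, 108, 822]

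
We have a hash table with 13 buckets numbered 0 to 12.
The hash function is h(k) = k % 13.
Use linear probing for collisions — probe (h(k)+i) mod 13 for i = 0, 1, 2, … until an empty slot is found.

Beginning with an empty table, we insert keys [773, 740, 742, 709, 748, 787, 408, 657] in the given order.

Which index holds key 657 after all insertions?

10

773 hashes to 6; slot 6 is free -> place at 6.
740 hashes to 12; slot 12 is free -> place at 12.
742 hashes to 1; slot 1 is free -> place at 1.
709 hashes to 7; slot 7 is free -> place at 7.
748 hashes to 7; 7 taken -> place at 8.
787 hashes to 7; 7,8 taken -> place at 9.
408 hashes to 5; slot 5 is free -> place at 5.
657 hashes to 7; 7,8,9 taken -> place at 10.
Table: [., 742, ., ., ., 408, 773, 709, 748, 787, 657, ., 740]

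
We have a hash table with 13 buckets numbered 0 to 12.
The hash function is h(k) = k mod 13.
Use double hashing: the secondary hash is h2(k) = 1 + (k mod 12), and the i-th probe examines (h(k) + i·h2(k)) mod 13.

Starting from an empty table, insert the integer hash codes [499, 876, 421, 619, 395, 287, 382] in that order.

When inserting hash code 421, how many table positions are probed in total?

499: h=5 => slot 5
876: h=5, h2=1, probe 5,6 => slot 6
421: h=5, h2=2, probe 5,7 => slot 7
619: h=8 => slot 8
395: h=5, h2=12, probe 5,4 => slot 4
287: h=1 => slot 1
382: h=5, h2=11, probe 5,3 => slot 3
Table: [-, 287, -, 382, 395, 499, 876, 421, 619, -, -, -, -]

2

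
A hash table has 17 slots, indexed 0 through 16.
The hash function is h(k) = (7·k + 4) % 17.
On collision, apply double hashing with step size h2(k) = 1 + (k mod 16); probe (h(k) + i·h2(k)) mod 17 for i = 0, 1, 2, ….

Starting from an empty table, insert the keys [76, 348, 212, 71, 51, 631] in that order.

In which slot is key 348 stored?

76 hashes to 9; slot 9 is free -> place at 9.
348 hashes to 9, h2=13; 9 taken -> place at 5.
212 hashes to 9, h2=5; 9 taken -> place at 14.
71 hashes to 8; slot 8 is free -> place at 8.
51 hashes to 4; slot 4 is free -> place at 4.
631 hashes to 1; slot 1 is free -> place at 1.
Table: [-, 631, -, -, 51, 348, -, -, 71, 76, -, -, -, -, 212, -, -]

5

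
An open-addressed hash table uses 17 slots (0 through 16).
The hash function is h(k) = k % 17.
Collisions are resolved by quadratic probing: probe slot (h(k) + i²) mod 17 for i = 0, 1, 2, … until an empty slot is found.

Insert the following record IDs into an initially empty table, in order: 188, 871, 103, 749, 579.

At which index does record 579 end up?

10

188 hashes to 1; slot 1 is free -> place at 1.
871 hashes to 4; slot 4 is free -> place at 4.
103 hashes to 1; 1 taken -> place at 2.
749 hashes to 1; 1,2 taken -> place at 5.
579 hashes to 1; 1,2,5 taken -> place at 10.
Table: [., 188, 103, ., 871, 749, ., ., ., ., 579, ., ., ., ., ., .]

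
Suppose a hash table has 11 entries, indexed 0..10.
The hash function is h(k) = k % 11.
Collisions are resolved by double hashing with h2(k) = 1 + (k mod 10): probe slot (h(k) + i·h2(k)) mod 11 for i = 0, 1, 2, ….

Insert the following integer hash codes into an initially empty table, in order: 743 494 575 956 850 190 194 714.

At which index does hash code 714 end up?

9

743: h=6 → slot 6
494: h=10 → slot 10
575: h=3 → slot 3
956: h=10, h2=7, probe 10,6,2 → slot 2
850: h=3, h2=1, probe 3,4 → slot 4
190: h=3, h2=1, probe 3,4,5 → slot 5
194: h=7 → slot 7
714: h=10, h2=5, probe 10,4,9 → slot 9
Table: [., ., 956, 575, 850, 190, 743, 194, ., 714, 494]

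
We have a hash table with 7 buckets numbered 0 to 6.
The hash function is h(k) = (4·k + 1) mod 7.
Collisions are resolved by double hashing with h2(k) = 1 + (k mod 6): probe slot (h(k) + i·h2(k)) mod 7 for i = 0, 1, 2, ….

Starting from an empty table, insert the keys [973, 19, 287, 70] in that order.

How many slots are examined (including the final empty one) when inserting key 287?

973: h=1 → slot 1
19: h=0 → slot 0
287: h=1, h2=6, probe 1,0,6 → slot 6
70: h=1, h2=5, probe 1,6,4 → slot 4
Table: [19, 973, _, _, 70, _, 287]

3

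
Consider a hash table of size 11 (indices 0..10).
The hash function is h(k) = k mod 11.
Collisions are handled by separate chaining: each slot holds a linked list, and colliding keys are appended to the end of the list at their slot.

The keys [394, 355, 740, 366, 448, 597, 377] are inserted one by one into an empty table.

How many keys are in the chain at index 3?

5

394 -> bucket 9
355 -> bucket 3
740 -> bucket 3 (collision)
366 -> bucket 3 (collision)
448 -> bucket 8
597 -> bucket 3 (collision)
377 -> bucket 3 (collision)
Final buckets:
0: ∅
1: ∅
2: ∅
3: 355 -> 740 -> 366 -> 597 -> 377
4: ∅
5: ∅
6: ∅
7: ∅
8: 448
9: 394
10: ∅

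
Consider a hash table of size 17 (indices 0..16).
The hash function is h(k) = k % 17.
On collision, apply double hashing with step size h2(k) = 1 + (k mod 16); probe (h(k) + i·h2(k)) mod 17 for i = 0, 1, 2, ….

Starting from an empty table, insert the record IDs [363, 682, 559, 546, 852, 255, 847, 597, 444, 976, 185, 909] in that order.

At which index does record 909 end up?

16

363 hashes to 6; slot 6 is free => place at 6.
682 hashes to 2; slot 2 is free => place at 2.
559 hashes to 15; slot 15 is free => place at 15.
546 hashes to 2, h2=3; 2 taken => place at 5.
852 hashes to 2, h2=5; 2 taken => place at 7.
255 hashes to 0; slot 0 is free => place at 0.
847 hashes to 14; slot 14 is free => place at 14.
597 hashes to 2, h2=6; 2 taken => place at 8.
444 hashes to 2, h2=13; 2,15 taken => place at 11.
976 hashes to 7, h2=1; 7,8 taken => place at 9.
185 hashes to 15, h2=10; 15,8 taken => place at 1.
909 hashes to 8, h2=14; 8,5,2 taken => place at 16.
Table: [255, 185, 682, ∅, ∅, 546, 363, 852, 597, 976, ∅, 444, ∅, ∅, 847, 559, 909]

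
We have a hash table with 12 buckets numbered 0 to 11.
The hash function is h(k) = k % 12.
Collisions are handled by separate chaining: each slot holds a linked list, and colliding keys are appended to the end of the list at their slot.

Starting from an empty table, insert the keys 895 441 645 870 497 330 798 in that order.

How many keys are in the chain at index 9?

2

895 → bucket 7
441 → bucket 9
645 → bucket 9 (collision)
870 → bucket 6
497 → bucket 5
330 → bucket 6 (collision)
798 → bucket 6 (collision)
Final buckets:
0: -
1: -
2: -
3: -
4: -
5: 497
6: 870 -> 330 -> 798
7: 895
8: -
9: 441 -> 645
10: -
11: -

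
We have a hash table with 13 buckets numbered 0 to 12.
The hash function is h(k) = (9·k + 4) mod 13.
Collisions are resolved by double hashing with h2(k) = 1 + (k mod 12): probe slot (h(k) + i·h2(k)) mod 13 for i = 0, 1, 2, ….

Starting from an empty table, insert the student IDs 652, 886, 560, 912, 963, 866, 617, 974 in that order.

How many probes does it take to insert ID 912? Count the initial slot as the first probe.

2

652 hashes to 9; slot 9 is free -> place at 9.
886 hashes to 9, h2=11; 9 taken -> place at 7.
560 hashes to 0; slot 0 is free -> place at 0.
912 hashes to 9, h2=1; 9 taken -> place at 10.
963 hashes to 0, h2=4; 0 taken -> place at 4.
866 hashes to 11; slot 11 is free -> place at 11.
617 hashes to 6; slot 6 is free -> place at 6.
974 hashes to 8; slot 8 is free -> place at 8.
Table: [560, -, -, -, 963, -, 617, 886, 974, 652, 912, 866, -]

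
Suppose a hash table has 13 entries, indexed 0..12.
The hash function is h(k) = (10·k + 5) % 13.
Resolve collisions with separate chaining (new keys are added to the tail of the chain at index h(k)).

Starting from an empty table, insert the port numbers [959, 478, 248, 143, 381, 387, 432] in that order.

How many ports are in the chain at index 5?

Insert 959: h=1, bucket 1 empty -> new chain.
Insert 478: h=1, bucket 1 nonempty -> append to chain.
Insert 248: h=2, bucket 2 empty -> new chain.
Insert 143: h=5, bucket 5 empty -> new chain.
Insert 381: h=6, bucket 6 empty -> new chain.
Insert 387: h=1, bucket 1 nonempty -> append to chain.
Insert 432: h=9, bucket 9 empty -> new chain.
Final buckets:
0: —
1: 959 -> 478 -> 387
2: 248
3: —
4: —
5: 143
6: 381
7: —
8: —
9: 432
10: —
11: —
12: —

1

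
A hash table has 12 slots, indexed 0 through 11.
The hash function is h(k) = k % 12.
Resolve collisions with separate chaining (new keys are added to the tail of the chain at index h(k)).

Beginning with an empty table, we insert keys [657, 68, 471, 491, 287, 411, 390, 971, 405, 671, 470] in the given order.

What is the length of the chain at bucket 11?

4

657 -> bucket 9
68 -> bucket 8
471 -> bucket 3
491 -> bucket 11
287 -> bucket 11 (collision)
411 -> bucket 3 (collision)
390 -> bucket 6
971 -> bucket 11 (collision)
405 -> bucket 9 (collision)
671 -> bucket 11 (collision)
470 -> bucket 2
Final buckets:
0: _
1: _
2: 470
3: 471 -> 411
4: _
5: _
6: 390
7: _
8: 68
9: 657 -> 405
10: _
11: 491 -> 287 -> 971 -> 671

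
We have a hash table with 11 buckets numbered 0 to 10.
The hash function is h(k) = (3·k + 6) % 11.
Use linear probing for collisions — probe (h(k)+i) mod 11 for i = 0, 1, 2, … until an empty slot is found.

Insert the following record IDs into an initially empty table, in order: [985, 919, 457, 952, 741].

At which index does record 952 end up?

5

Insert 985: h=2, slot 2 empty => index 2.
Insert 919: h=2, slot 2 occupied => index 3.
Insert 457: h=2, slots 2,3 occupied => index 4.
Insert 952: h=2, slots 2,3,4 occupied => index 5.
Insert 741: h=7, slot 7 empty => index 7.
Table: [., ., 985, 919, 457, 952, ., 741, ., ., .]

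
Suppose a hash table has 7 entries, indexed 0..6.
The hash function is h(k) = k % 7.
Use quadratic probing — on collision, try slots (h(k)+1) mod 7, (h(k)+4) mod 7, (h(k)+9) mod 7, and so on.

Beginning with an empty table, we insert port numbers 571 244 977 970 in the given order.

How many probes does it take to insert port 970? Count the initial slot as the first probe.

571: h=4 -> slot 4
244: h=6 -> slot 6
977: h=4, probe 4,5 -> slot 5
970: h=4, probe 4,5,1 -> slot 1
Table: [., 970, ., ., 571, 977, 244]

3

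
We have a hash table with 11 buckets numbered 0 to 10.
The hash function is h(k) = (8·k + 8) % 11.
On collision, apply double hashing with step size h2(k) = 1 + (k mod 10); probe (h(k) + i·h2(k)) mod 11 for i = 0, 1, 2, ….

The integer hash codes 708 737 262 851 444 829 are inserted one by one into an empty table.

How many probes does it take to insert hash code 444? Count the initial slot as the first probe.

708: h=7 => slot 7
737: h=8 => slot 8
262: h=3 => slot 3
851: h=7, h2=2, probe 7,9 => slot 9
444: h=7, h2=5, probe 7,1 => slot 1
829: h=7, h2=10, probe 7,6 => slot 6
Table: [—, 444, —, 262, —, —, 829, 708, 737, 851, —]

2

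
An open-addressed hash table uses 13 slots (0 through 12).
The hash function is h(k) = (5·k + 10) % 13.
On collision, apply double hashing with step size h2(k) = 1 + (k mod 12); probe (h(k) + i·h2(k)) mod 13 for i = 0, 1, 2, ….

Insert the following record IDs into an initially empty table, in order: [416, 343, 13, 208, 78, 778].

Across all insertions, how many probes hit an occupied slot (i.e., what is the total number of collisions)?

416: h=10 => slot 10
343: h=9 => slot 9
13: h=10, h2=2, probe 10,12 => slot 12
208: h=10, h2=5, probe 10,2 => slot 2
78: h=10, h2=7, probe 10,4 => slot 4
778: h=0 => slot 0
Table: [778, ., 208, ., 78, ., ., ., ., 343, 416, ., 13]

3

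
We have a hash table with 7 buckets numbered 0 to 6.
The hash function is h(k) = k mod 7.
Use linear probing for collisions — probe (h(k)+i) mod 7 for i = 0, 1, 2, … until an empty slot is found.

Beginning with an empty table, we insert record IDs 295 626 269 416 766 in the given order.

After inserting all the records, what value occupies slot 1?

295

295: h=1 => slot 1
626: h=3 => slot 3
269: h=3, probe 3,4 => slot 4
416: h=3, probe 3,4,5 => slot 5
766: h=3, probe 3,4,5,6 => slot 6
Table: [—, 295, —, 626, 269, 416, 766]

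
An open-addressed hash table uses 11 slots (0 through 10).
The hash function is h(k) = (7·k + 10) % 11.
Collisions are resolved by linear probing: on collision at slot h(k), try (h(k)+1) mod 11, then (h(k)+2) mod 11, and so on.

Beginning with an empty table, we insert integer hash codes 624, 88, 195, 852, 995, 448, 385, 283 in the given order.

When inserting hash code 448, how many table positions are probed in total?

5

Insert 624: h=0, slot 0 empty → index 0.
Insert 88: h=10, slot 10 empty → index 10.
Insert 195: h=0, slot 0 occupied → index 1.
Insert 852: h=1, slot 1 occupied → index 2.
Insert 995: h=1, slots 1,2 occupied → index 3.
Insert 448: h=0, slots 0,1,2,3 occupied → index 4.
Insert 385: h=10, slots 10,0,1,2,3,4 occupied → index 5.
Insert 283: h=0, slots 0,1,2,3,4,5 occupied → index 6.
Table: [624, 195, 852, 995, 448, 385, 283, ., ., ., 88]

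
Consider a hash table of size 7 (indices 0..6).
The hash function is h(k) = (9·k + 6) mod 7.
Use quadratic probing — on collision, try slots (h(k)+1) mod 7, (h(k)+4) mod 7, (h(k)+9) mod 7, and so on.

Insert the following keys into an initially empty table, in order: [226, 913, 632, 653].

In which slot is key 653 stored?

226 hashes to 3; slot 3 is free → place at 3.
913 hashes to 5; slot 5 is free → place at 5.
632 hashes to 3; 3 taken → place at 4.
653 hashes to 3; 3,4 taken → place at 0.
Table: [653, —, —, 226, 632, 913, —]

0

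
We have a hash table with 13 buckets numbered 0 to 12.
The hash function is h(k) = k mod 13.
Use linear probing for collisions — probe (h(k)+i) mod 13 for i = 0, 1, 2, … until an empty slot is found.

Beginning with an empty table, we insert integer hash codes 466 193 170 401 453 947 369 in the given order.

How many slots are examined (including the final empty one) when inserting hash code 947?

466 hashes to 11; slot 11 is free => place at 11.
193 hashes to 11; 11 taken => place at 12.
170 hashes to 1; slot 1 is free => place at 1.
401 hashes to 11; 11,12 taken => place at 0.
453 hashes to 11; 11,12,0,1 taken => place at 2.
947 hashes to 11; 11,12,0,1,2 taken => place at 3.
369 hashes to 5; slot 5 is free => place at 5.
Table: [401, 170, 453, 947, ∅, 369, ∅, ∅, ∅, ∅, ∅, 466, 193]

6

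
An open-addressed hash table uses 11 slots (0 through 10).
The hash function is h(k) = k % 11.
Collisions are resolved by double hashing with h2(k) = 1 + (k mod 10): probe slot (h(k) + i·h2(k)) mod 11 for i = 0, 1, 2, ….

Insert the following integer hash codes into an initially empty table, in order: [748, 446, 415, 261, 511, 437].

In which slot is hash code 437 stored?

2

Insert 748: h=0, slot 0 empty → index 0.
Insert 446: h=6, slot 6 empty → index 6.
Insert 415: h=8, slot 8 empty → index 8.
Insert 261: h=8, h2=2, slot 8 occupied → index 10.
Insert 511: h=5, slot 5 empty → index 5.
Insert 437: h=8, h2=8, slots 8,5 occupied → index 2.
Table: [748, -, 437, -, -, 511, 446, -, 415, -, 261]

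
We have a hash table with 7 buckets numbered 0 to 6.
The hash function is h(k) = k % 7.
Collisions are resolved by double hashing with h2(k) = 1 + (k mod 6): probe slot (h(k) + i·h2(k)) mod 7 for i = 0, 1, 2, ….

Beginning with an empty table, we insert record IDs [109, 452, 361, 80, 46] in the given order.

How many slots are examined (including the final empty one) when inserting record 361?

109: h=4 => slot 4
452: h=4, h2=3, probe 4,0 => slot 0
361: h=4, h2=2, probe 4,6 => slot 6
80: h=3 => slot 3
46: h=4, h2=5, probe 4,2 => slot 2
Table: [452, —, 46, 80, 109, —, 361]

2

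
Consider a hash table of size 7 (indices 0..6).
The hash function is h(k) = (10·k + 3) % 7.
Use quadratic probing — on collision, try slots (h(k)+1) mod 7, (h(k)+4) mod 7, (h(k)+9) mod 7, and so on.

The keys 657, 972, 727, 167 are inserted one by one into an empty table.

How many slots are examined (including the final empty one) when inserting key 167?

Insert 657: h=0, slot 0 empty → index 0.
Insert 972: h=0, slot 0 occupied → index 1.
Insert 727: h=0, slots 0,1 occupied → index 4.
Insert 167: h=0, slots 0,1,4 occupied → index 2.
Table: [657, 972, 167, —, 727, —, —]

4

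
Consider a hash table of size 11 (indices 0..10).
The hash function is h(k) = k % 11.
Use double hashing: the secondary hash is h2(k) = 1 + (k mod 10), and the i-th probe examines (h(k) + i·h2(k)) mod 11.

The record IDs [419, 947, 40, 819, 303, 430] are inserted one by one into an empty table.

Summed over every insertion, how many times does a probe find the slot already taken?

419: h=1 → slot 1
947: h=1, h2=8, probe 1,9 → slot 9
40: h=7 → slot 7
819: h=5 → slot 5
303: h=6 → slot 6
430: h=1, h2=1, probe 1,2 → slot 2
Table: [_, 419, 430, _, _, 819, 303, 40, _, 947, _]

2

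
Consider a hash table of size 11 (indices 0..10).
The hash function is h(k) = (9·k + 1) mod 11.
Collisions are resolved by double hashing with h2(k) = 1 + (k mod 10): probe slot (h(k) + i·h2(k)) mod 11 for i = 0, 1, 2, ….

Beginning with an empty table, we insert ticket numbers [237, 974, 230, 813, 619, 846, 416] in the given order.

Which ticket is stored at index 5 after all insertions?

237: h=0 → slot 0
974: h=0, h2=5, probe 0,5 → slot 5
230: h=3 → slot 3
813: h=3, h2=4, probe 3,7 → slot 7
619: h=6 → slot 6
846: h=3, h2=7, probe 3,10 → slot 10
416: h=5, h2=7, probe 5,1 → slot 1
Table: [237, 416, ∅, 230, ∅, 974, 619, 813, ∅, ∅, 846]

974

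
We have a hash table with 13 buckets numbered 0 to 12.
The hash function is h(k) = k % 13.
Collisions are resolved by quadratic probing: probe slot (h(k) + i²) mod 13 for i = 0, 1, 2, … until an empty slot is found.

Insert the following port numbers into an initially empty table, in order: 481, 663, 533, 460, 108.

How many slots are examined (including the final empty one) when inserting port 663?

2

Insert 481: h=0, slot 0 empty => index 0.
Insert 663: h=0, slot 0 occupied => index 1.
Insert 533: h=0, slots 0,1 occupied => index 4.
Insert 460: h=5, slot 5 empty => index 5.
Insert 108: h=4, slots 4,5 occupied => index 8.
Table: [481, 663, ∅, ∅, 533, 460, ∅, ∅, 108, ∅, ∅, ∅, ∅]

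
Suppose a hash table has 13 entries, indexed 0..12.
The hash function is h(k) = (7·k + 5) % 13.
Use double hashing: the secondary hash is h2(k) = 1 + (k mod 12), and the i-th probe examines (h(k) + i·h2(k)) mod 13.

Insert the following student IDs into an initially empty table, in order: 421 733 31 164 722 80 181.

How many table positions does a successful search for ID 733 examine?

421 hashes to 1; slot 1 is free => place at 1.
733 hashes to 1, h2=2; 1 taken => place at 3.
31 hashes to 1, h2=8; 1 taken => place at 9.
164 hashes to 9, h2=9; 9 taken => place at 5.
722 hashes to 2; slot 2 is free => place at 2.
80 hashes to 6; slot 6 is free => place at 6.
181 hashes to 11; slot 11 is free => place at 11.
Table: [_, 421, 722, 733, _, 164, 80, _, _, 31, _, 181, _]
Lookup 733: h=1, h2=2, probe 1,3 → found at 3.

2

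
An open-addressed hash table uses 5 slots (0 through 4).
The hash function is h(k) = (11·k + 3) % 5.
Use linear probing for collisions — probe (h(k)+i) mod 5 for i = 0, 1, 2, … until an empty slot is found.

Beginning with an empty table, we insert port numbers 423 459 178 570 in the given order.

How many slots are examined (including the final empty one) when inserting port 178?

3

423 hashes to 1; slot 1 is free => place at 1.
459 hashes to 2; slot 2 is free => place at 2.
178 hashes to 1; 1,2 taken => place at 3.
570 hashes to 3; 3 taken => place at 4.
Table: [., 423, 459, 178, 570]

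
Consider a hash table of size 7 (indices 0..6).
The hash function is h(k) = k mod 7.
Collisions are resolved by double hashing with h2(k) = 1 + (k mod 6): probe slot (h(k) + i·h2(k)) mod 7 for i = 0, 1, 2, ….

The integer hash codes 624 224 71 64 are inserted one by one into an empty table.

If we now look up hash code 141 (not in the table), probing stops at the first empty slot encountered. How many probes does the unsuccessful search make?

Insert 624: h=1, slot 1 empty → index 1.
Insert 224: h=0, slot 0 empty → index 0.
Insert 71: h=1, h2=6, slots 1,0 occupied → index 6.
Insert 64: h=1, h2=5, slots 1,6 occupied → index 4.
Table: [224, 624, _, _, 64, _, 71]
Lookup 141: h=1, h2=4, probe 1,5 → slot 5 empty, not found.

2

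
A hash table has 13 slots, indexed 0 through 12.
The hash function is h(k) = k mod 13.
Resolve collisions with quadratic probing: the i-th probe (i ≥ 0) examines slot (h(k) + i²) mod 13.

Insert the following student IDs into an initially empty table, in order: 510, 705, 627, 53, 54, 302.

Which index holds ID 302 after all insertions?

510: h=3 → slot 3
705: h=3, probe 3,4 → slot 4
627: h=3, probe 3,4,7 → slot 7
53: h=1 → slot 1
54: h=2 → slot 2
302: h=3, probe 3,4,7,12 → slot 12
Table: [_, 53, 54, 510, 705, _, _, 627, _, _, _, _, 302]

12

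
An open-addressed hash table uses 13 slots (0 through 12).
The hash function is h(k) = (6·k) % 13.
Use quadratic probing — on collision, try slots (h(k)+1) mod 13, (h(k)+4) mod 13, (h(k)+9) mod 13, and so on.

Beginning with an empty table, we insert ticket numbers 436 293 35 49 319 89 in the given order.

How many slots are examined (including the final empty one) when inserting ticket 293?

Insert 436: h=3, slot 3 empty => index 3.
Insert 293: h=3, slot 3 occupied => index 4.
Insert 35: h=2, slot 2 empty => index 2.
Insert 49: h=8, slot 8 empty => index 8.
Insert 319: h=3, slots 3,4 occupied => index 7.
Insert 89: h=1, slot 1 empty => index 1.
Table: [-, 89, 35, 436, 293, -, -, 319, 49, -, -, -, -]

2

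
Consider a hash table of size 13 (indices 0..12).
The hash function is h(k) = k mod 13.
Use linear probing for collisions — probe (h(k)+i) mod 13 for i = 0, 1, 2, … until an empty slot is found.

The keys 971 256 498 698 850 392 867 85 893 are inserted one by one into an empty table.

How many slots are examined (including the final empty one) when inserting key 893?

5

971: h=9 => slot 9
256: h=9, probe 9,10 => slot 10
498: h=4 => slot 4
698: h=9, probe 9,10,11 => slot 11
850: h=5 => slot 5
392: h=2 => slot 2
867: h=9, probe 9,10,11,12 => slot 12
85: h=7 => slot 7
893: h=9, probe 9,10,11,12,0 => slot 0
Table: [893, ., 392, ., 498, 850, ., 85, ., 971, 256, 698, 867]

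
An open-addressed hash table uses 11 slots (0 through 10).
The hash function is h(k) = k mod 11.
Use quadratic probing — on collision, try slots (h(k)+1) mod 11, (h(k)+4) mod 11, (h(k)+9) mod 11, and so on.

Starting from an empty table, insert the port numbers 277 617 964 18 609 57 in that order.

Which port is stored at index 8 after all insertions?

18

Insert 277: h=2, slot 2 empty → index 2.
Insert 617: h=1, slot 1 empty → index 1.
Insert 964: h=7, slot 7 empty → index 7.
Insert 18: h=7, slot 7 occupied → index 8.
Insert 609: h=4, slot 4 empty → index 4.
Insert 57: h=2, slot 2 occupied → index 3.
Table: [∅, 617, 277, 57, 609, ∅, ∅, 964, 18, ∅, ∅]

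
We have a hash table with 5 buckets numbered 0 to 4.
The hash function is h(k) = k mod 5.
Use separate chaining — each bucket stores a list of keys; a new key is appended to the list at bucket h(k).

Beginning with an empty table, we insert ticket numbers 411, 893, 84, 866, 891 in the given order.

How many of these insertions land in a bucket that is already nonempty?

2

Insert 411: h=1, bucket 1 empty -> new chain.
Insert 893: h=3, bucket 3 empty -> new chain.
Insert 84: h=4, bucket 4 empty -> new chain.
Insert 866: h=1, bucket 1 nonempty -> append to chain.
Insert 891: h=1, bucket 1 nonempty -> append to chain.
Final buckets:
0: _
1: 411 -> 866 -> 891
2: _
3: 893
4: 84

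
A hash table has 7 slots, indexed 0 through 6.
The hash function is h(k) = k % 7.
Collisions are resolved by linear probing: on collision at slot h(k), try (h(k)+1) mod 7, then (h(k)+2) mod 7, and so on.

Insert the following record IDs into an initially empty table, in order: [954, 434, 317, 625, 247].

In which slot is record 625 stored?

954: h=2 -> slot 2
434: h=0 -> slot 0
317: h=2, probe 2,3 -> slot 3
625: h=2, probe 2,3,4 -> slot 4
247: h=2, probe 2,3,4,5 -> slot 5
Table: [434, —, 954, 317, 625, 247, —]

4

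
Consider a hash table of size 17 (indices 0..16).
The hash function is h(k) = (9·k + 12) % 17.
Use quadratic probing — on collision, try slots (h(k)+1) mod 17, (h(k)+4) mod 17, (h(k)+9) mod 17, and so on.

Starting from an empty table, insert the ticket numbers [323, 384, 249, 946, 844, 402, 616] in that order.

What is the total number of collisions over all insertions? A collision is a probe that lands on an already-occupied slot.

323: h=12 → slot 12
384: h=0 → slot 0
249: h=9 → slot 9
946: h=9, probe 9,10 → slot 10
844: h=9, probe 9,10,13 → slot 13
402: h=9, probe 9,10,13,1 → slot 1
616: h=14 → slot 14
Table: [384, 402, ∅, ∅, ∅, ∅, ∅, ∅, ∅, 249, 946, ∅, 323, 844, 616, ∅, ∅]

6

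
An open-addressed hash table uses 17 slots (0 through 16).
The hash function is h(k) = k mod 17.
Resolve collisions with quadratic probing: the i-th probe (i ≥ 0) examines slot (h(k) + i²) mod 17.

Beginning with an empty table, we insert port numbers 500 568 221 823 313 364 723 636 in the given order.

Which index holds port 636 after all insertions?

500 hashes to 7; slot 7 is free → place at 7.
568 hashes to 7; 7 taken → place at 8.
221 hashes to 0; slot 0 is free → place at 0.
823 hashes to 7; 7,8 taken → place at 11.
313 hashes to 7; 7,8,11 taken → place at 16.
364 hashes to 7; 7,8,11,16 taken → place at 6.
723 hashes to 9; slot 9 is free → place at 9.
636 hashes to 7; 7,8,11,16,6 taken → place at 15.
Table: [221, ∅, ∅, ∅, ∅, ∅, 364, 500, 568, 723, ∅, 823, ∅, ∅, ∅, 636, 313]

15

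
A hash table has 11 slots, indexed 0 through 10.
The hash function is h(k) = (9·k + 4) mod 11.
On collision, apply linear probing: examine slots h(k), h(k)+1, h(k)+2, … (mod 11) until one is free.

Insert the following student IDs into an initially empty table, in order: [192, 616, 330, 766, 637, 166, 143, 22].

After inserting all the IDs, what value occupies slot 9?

22

192: h=5 => slot 5
616: h=4 => slot 4
330: h=4, probe 4,5,6 => slot 6
766: h=1 => slot 1
637: h=6, probe 6,7 => slot 7
166: h=2 => slot 2
143: h=4, probe 4,5,6,7,8 => slot 8
22: h=4, probe 4,5,6,7,8,9 => slot 9
Table: [—, 766, 166, —, 616, 192, 330, 637, 143, 22, —]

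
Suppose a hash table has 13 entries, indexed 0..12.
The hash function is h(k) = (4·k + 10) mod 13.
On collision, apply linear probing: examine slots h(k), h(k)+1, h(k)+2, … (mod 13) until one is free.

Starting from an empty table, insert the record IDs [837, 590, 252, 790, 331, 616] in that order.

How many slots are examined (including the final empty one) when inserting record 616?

4

Insert 837: h=4, slot 4 empty => index 4.
Insert 590: h=4, slot 4 occupied => index 5.
Insert 252: h=4, slots 4,5 occupied => index 6.
Insert 790: h=11, slot 11 empty => index 11.
Insert 331: h=8, slot 8 empty => index 8.
Insert 616: h=4, slots 4,5,6 occupied => index 7.
Table: [-, -, -, -, 837, 590, 252, 616, 331, -, -, 790, -]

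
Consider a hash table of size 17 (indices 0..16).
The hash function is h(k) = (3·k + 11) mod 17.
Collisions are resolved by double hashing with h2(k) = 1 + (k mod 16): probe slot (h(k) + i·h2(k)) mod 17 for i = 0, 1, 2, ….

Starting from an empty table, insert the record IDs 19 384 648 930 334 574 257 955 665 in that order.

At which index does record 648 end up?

19 hashes to 0; slot 0 is free => place at 0.
384 hashes to 7; slot 7 is free => place at 7.
648 hashes to 0, h2=9; 0 taken => place at 9.
930 hashes to 13; slot 13 is free => place at 13.
334 hashes to 10; slot 10 is free => place at 10.
574 hashes to 16; slot 16 is free => place at 16.
257 hashes to 0, h2=2; 0 taken => place at 2.
955 hashes to 3; slot 3 is free => place at 3.
665 hashes to 0, h2=10; 0,10,3,13 taken => place at 6.
Table: [19, -, 257, 955, -, -, 665, 384, -, 648, 334, -, -, 930, -, -, 574]

9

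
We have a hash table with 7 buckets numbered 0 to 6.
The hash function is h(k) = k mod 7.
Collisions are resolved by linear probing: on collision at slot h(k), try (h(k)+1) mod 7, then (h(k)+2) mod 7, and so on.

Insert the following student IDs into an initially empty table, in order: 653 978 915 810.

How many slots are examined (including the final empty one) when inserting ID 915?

2

653: h=2 → slot 2
978: h=5 → slot 5
915: h=5, probe 5,6 → slot 6
810: h=5, probe 5,6,0 → slot 0
Table: [810, ∅, 653, ∅, ∅, 978, 915]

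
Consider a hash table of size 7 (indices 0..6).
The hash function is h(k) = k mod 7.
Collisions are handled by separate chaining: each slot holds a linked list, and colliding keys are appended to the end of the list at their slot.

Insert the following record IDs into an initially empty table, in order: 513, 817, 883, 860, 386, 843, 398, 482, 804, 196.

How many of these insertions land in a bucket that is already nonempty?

Insert 513: h=2, bucket 2 empty → new chain.
Insert 817: h=5, bucket 5 empty → new chain.
Insert 883: h=1, bucket 1 empty → new chain.
Insert 860: h=6, bucket 6 empty → new chain.
Insert 386: h=1, bucket 1 nonempty → append to chain.
Insert 843: h=3, bucket 3 empty → new chain.
Insert 398: h=6, bucket 6 nonempty → append to chain.
Insert 482: h=6, bucket 6 nonempty → append to chain.
Insert 804: h=6, bucket 6 nonempty → append to chain.
Insert 196: h=0, bucket 0 empty → new chain.
Final buckets:
0: 196
1: 883 -> 386
2: 513
3: 843
4: ∅
5: 817
6: 860 -> 398 -> 482 -> 804

4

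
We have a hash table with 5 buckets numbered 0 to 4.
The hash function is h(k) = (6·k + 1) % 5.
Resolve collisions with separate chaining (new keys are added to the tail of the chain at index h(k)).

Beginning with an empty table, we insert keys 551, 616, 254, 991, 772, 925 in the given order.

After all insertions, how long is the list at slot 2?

3

Insert 551: h=2, bucket 2 empty -> new chain.
Insert 616: h=2, bucket 2 nonempty -> append to chain.
Insert 254: h=0, bucket 0 empty -> new chain.
Insert 991: h=2, bucket 2 nonempty -> append to chain.
Insert 772: h=3, bucket 3 empty -> new chain.
Insert 925: h=1, bucket 1 empty -> new chain.
Final buckets:
0: 254
1: 925
2: 551 -> 616 -> 991
3: 772
4: —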